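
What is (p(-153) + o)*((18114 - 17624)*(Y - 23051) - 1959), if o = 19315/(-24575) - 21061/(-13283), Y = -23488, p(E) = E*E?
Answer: -34855219711440693279/65285945 ≈ -5.3389e+11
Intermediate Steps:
p(E) = E²
o = 52202586/65285945 (o = 19315*(-1/24575) - 21061*(-1/13283) = -3863/4915 + 21061/13283 = 52202586/65285945 ≈ 0.79960)
(p(-153) + o)*((18114 - 17624)*(Y - 23051) - 1959) = ((-153)² + 52202586/65285945)*((18114 - 17624)*(-23488 - 23051) - 1959) = (23409 + 52202586/65285945)*(490*(-46539) - 1959) = 1528330889091*(-22804110 - 1959)/65285945 = (1528330889091/65285945)*(-22806069) = -34855219711440693279/65285945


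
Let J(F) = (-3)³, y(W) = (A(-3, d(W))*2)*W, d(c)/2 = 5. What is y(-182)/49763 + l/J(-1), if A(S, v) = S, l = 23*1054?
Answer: -172332166/191943 ≈ -897.83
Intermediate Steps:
l = 24242
d(c) = 10 (d(c) = 2*5 = 10)
y(W) = -6*W (y(W) = (-3*2)*W = -6*W)
J(F) = -27
y(-182)/49763 + l/J(-1) = -6*(-182)/49763 + 24242/(-27) = 1092*(1/49763) + 24242*(-1/27) = 156/7109 - 24242/27 = -172332166/191943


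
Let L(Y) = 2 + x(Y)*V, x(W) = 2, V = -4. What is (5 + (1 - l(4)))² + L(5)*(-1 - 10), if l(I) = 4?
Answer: 70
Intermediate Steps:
L(Y) = -6 (L(Y) = 2 + 2*(-4) = 2 - 8 = -6)
(5 + (1 - l(4)))² + L(5)*(-1 - 10) = (5 + (1 - 1*4))² - 6*(-1 - 10) = (5 + (1 - 4))² - 6*(-11) = (5 - 3)² + 66 = 2² + 66 = 4 + 66 = 70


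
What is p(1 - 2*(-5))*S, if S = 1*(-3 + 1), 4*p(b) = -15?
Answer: 15/2 ≈ 7.5000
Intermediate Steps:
p(b) = -15/4 (p(b) = (¼)*(-15) = -15/4)
S = -2 (S = 1*(-2) = -2)
p(1 - 2*(-5))*S = -15/4*(-2) = 15/2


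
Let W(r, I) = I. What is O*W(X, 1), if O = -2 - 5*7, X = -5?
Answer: -37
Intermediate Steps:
O = -37 (O = -2 - 35 = -37)
O*W(X, 1) = -37*1 = -37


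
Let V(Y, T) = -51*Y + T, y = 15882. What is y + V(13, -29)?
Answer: 15190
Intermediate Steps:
V(Y, T) = T - 51*Y
y + V(13, -29) = 15882 + (-29 - 51*13) = 15882 + (-29 - 663) = 15882 - 692 = 15190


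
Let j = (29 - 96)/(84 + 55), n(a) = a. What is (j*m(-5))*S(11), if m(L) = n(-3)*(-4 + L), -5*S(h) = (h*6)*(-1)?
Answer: -119394/695 ≈ -171.79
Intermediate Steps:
S(h) = 6*h/5 (S(h) = -h*6*(-1)/5 = -6*h*(-1)/5 = -(-6)*h/5 = 6*h/5)
j = -67/139 ≈ -0.48201
m(L) = 12 - 3*L (m(L) = -3*(-4 + L) = 12 - 3*L)
(j*m(-5))*S(11) = (-67*(12 - 3*(-5))/139)*((6/5)*11) = -67*(12 + 15)/139*(66/5) = -67/139*27*(66/5) = -1809/139*66/5 = -119394/695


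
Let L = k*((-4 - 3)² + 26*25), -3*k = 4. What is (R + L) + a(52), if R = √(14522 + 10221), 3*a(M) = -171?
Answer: -989 + √24743 ≈ -831.70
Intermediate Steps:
k = -4/3 (k = -⅓*4 = -4/3 ≈ -1.3333)
a(M) = -57 (a(M) = (⅓)*(-171) = -57)
L = -932 (L = -4*((-4 - 3)² + 26*25)/3 = -4*((-7)² + 650)/3 = -4*(49 + 650)/3 = -4/3*699 = -932)
R = √24743 ≈ 157.30
(R + L) + a(52) = (√24743 - 932) - 57 = (-932 + √24743) - 57 = -989 + √24743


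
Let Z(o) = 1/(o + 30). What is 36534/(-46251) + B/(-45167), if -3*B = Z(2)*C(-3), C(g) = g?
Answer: -17601414649/22282868448 ≈ -0.78991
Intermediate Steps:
Z(o) = 1/(30 + o)
B = 1/32 (B = -(-3)/(3*(30 + 2)) = -(-3)/(3*32) = -(-3)/96 = -1/3*(-3/32) = 1/32 ≈ 0.031250)
36534/(-46251) + B/(-45167) = 36534/(-46251) + (1/32)/(-45167) = 36534*(-1/46251) + (1/32)*(-1/45167) = -12178/15417 - 1/1445344 = -17601414649/22282868448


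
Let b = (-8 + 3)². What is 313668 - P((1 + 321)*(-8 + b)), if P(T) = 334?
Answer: 313334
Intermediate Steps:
b = 25 (b = (-5)² = 25)
313668 - P((1 + 321)*(-8 + b)) = 313668 - 1*334 = 313668 - 334 = 313334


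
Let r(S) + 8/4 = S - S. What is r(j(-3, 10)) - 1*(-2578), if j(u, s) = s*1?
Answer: 2576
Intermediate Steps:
j(u, s) = s
r(S) = -2 (r(S) = -2 + (S - S) = -2 + 0 = -2)
r(j(-3, 10)) - 1*(-2578) = -2 - 1*(-2578) = -2 + 2578 = 2576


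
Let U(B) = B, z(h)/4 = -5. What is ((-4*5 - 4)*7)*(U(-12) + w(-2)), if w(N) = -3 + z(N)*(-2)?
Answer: -4200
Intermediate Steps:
z(h) = -20 (z(h) = 4*(-5) = -20)
w(N) = 37 (w(N) = -3 - 20*(-2) = -3 + 40 = 37)
((-4*5 - 4)*7)*(U(-12) + w(-2)) = ((-4*5 - 4)*7)*(-12 + 37) = ((-20 - 4)*7)*25 = -24*7*25 = -168*25 = -4200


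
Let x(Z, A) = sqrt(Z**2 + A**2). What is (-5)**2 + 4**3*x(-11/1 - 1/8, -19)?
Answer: 25 + 40*sqrt(1241) ≈ 1434.1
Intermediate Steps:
x(Z, A) = sqrt(A**2 + Z**2)
(-5)**2 + 4**3*x(-11/1 - 1/8, -19) = (-5)**2 + 4**3*sqrt((-19)**2 + (-11/1 - 1/8)**2) = 25 + 64*sqrt(361 + (-11*1 - 1*1/8)**2) = 25 + 64*sqrt(361 + (-11 - 1/8)**2) = 25 + 64*sqrt(361 + (-89/8)**2) = 25 + 64*sqrt(361 + 7921/64) = 25 + 64*sqrt(31025/64) = 25 + 64*(5*sqrt(1241)/8) = 25 + 40*sqrt(1241)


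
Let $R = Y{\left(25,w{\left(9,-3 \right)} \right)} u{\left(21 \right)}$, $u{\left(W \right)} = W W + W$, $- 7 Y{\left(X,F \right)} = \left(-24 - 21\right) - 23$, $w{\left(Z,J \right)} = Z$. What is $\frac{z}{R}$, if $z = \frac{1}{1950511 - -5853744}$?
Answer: $\frac{1}{35025496440} \approx 2.8551 \cdot 10^{-11}$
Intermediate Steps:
$Y{\left(X,F \right)} = \frac{68}{7}$ ($Y{\left(X,F \right)} = - \frac{\left(-24 - 21\right) - 23}{7} = - \frac{-45 - 23}{7} = \left(- \frac{1}{7}\right) \left(-68\right) = \frac{68}{7}$)
$u{\left(W \right)} = W + W^{2}$ ($u{\left(W \right)} = W^{2} + W = W + W^{2}$)
$z = \frac{1}{7804255}$ ($z = \frac{1}{1950511 + 5853744} = \frac{1}{7804255} \approx 1.2814 \cdot 10^{-7}$)
$R = 4488$ ($R = \frac{68 \cdot 21 \left(1 + 21\right)}{7} = \frac{68 \cdot 21 \cdot 22}{7} = \frac{68}{7} \cdot 462 = 4488$)
$\frac{z}{R} = \frac{1}{7804255 \cdot 4488} = \frac{1}{7804255} \cdot \frac{1}{4488} = \frac{1}{35025496440}$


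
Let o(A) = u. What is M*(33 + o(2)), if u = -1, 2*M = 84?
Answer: 1344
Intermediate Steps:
M = 42 (M = (1/2)*84 = 42)
o(A) = -1
M*(33 + o(2)) = 42*(33 - 1) = 42*32 = 1344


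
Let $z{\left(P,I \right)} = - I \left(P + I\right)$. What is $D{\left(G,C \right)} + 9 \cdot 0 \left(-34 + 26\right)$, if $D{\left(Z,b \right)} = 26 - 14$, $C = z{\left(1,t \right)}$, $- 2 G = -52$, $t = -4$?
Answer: $12$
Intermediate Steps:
$G = 26$ ($G = \left(- \frac{1}{2}\right) \left(-52\right) = 26$)
$z{\left(P,I \right)} = - I \left(I + P\right)$
$C = -12$ ($C = \left(-1\right) \left(-4\right) \left(-4 + 1\right) = \left(-1\right) \left(-4\right) \left(-3\right) = -12$)
$D{\left(Z,b \right)} = 12$
$D{\left(G,C \right)} + 9 \cdot 0 \left(-34 + 26\right) = 12 + 9 \cdot 0 \left(-34 + 26\right) = 12 + 0 \left(-8\right) = 12 + 0 = 12$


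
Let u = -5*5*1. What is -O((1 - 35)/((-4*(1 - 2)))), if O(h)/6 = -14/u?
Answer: -84/25 ≈ -3.3600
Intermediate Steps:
u = -25 (u = -25*1 = -25)
O(h) = 84/25 (O(h) = 6*(-14/(-25)) = 6*(-14*(-1/25)) = 6*(14/25) = 84/25)
-O((1 - 35)/((-4*(1 - 2)))) = -1*84/25 = -84/25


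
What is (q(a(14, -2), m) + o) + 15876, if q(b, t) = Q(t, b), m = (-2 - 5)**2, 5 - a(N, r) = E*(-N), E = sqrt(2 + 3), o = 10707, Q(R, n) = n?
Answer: 26588 + 14*sqrt(5) ≈ 26619.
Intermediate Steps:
E = sqrt(5) ≈ 2.2361
a(N, r) = 5 + N*sqrt(5) (a(N, r) = 5 - sqrt(5)*(-N) = 5 - (-1)*N*sqrt(5) = 5 + N*sqrt(5))
m = 49 (m = (-7)**2 = 49)
q(b, t) = b
(q(a(14, -2), m) + o) + 15876 = ((5 + 14*sqrt(5)) + 10707) + 15876 = (10712 + 14*sqrt(5)) + 15876 = 26588 + 14*sqrt(5)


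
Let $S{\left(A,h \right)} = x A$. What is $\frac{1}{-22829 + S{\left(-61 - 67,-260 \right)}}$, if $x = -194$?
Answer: $\frac{1}{2003} \approx 0.00049925$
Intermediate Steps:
$S{\left(A,h \right)} = - 194 A$
$\frac{1}{-22829 + S{\left(-61 - 67,-260 \right)}} = \frac{1}{-22829 - 194 \left(-61 - 67\right)} = \frac{1}{-22829 - -24832} = \frac{1}{-22829 + 24832} = \frac{1}{2003}$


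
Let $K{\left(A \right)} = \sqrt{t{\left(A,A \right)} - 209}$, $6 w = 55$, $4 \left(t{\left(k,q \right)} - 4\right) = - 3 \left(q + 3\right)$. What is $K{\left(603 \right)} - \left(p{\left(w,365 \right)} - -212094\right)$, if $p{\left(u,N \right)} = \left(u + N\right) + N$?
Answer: $- \frac{1276999}{6} + \frac{i \sqrt{2638}}{2} \approx -2.1283 \cdot 10^{5} + 25.681 i$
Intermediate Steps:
$t{\left(k,q \right)} = \frac{7}{4} - \frac{3 q}{4}$ ($t{\left(k,q \right)} = 4 + \frac{\left(-3\right) \left(q + 3\right)}{4} = 4 + \frac{\left(-3\right) \left(3 + q\right)}{4} = 4 + \frac{-9 - 3 q}{4} = 4 - \left(\frac{9}{4} + \frac{3 q}{4}\right) = \frac{7}{4} - \frac{3 q}{4}$)
$w = \frac{55}{6}$ ($w = \frac{1}{6} \cdot 55 = \frac{55}{6} \approx 9.1667$)
$p{\left(u,N \right)} = u + 2 N$ ($p{\left(u,N \right)} = \left(N + u\right) + N = u + 2 N$)
$K{\left(A \right)} = \sqrt{- \frac{829}{4} - \frac{3 A}{4}}$ ($K{\left(A \right)} = \sqrt{\left(\frac{7}{4} - \frac{3 A}{4}\right) - 209} = \sqrt{- \frac{829}{4} - \frac{3 A}{4}}$)
$K{\left(603 \right)} - \left(p{\left(w,365 \right)} - -212094\right) = \frac{\sqrt{-829 - 1809}}{2} - \left(\left(\frac{55}{6} + 2 \cdot 365\right) - -212094\right) = \frac{\sqrt{-829 - 1809}}{2} - \left(\left(\frac{55}{6} + 730\right) + 212094\right) = \frac{\sqrt{-2638}}{2} - \left(\frac{4435}{6} + 212094\right) = \frac{i \sqrt{2638}}{2} - \frac{1276999}{6} = - \frac{1276999}{6} + \frac{i \sqrt{2638}}{2}$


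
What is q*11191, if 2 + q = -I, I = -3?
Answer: 11191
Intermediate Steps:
q = 1 (q = -2 - 1*(-3) = -2 + 3 = 1)
q*11191 = 1*11191 = 11191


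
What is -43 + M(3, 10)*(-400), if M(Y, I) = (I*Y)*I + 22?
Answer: -128843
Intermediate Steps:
M(Y, I) = 22 + Y*I**2 (M(Y, I) = Y*I**2 + 22 = 22 + Y*I**2)
-43 + M(3, 10)*(-400) = -43 + (22 + 3*10**2)*(-400) = -43 + (22 + 3*100)*(-400) = -43 + (22 + 300)*(-400) = -43 + 322*(-400) = -43 - 128800 = -128843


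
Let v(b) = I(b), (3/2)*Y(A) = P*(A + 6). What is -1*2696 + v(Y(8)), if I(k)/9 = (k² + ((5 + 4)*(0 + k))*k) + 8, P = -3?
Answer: 67936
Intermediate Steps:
Y(A) = -12 - 2*A (Y(A) = 2*(-3*(A + 6))/3 = 2*(-3*(6 + A))/3 = 2*(-18 - 3*A)/3 = -12 - 2*A)
I(k) = 72 + 90*k² (I(k) = 9*((k² + ((5 + 4)*(0 + k))*k) + 8) = 9*((k² + (9*k)*k) + 8) = 9*((k² + 9*k²) + 8) = 9*(10*k² + 8) = 9*(8 + 10*k²) = 72 + 90*k²)
v(b) = 72 + 90*b²
-1*2696 + v(Y(8)) = -1*2696 + (72 + 90*(-12 - 2*8)²) = -2696 + (72 + 90*(-12 - 16)²) = -2696 + (72 + 90*(-28)²) = -2696 + (72 + 90*784) = -2696 + (72 + 70560) = -2696 + 70632 = 67936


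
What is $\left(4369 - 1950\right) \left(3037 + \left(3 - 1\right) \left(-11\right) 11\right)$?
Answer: $6761105$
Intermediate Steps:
$\left(4369 - 1950\right) \left(3037 + \left(3 - 1\right) \left(-11\right) 11\right) = 2419 \left(3037 + 2 \left(-11\right) 11\right) = 2419 \left(3037 - 242\right) = 2419 \cdot 2795 = 6761105$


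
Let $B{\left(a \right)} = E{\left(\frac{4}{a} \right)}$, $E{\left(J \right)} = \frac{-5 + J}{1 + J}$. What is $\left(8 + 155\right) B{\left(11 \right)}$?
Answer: $- \frac{2771}{5} \approx -554.2$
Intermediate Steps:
$E{\left(J \right)} = \frac{-5 + J}{1 + J}$
$B{\left(a \right)} = \frac{-5 + \frac{4}{a}}{1 + \frac{4}{a}}$
$\left(8 + 155\right) B{\left(11 \right)} = \left(8 + 155\right) \frac{4 - 55}{4 + 11} = 163 \frac{4 - 55}{15} = 163 \cdot \frac{1}{15} \left(-51\right) = 163 \left(- \frac{17}{5}\right) = - \frac{2771}{5}$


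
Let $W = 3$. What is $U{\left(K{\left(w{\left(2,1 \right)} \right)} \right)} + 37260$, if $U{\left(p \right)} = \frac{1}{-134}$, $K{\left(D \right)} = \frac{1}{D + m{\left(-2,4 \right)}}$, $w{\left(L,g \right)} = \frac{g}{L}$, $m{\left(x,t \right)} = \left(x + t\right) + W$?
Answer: $\frac{4992839}{134} \approx 37260.0$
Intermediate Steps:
$m{\left(x,t \right)} = 3 + t + x$ ($m{\left(x,t \right)} = \left(x + t\right) + 3 = \left(t + x\right) + 3 = 3 + t + x$)
$K{\left(D \right)} = \frac{1}{5 + D}$ ($K{\left(D \right)} = \frac{1}{D + \left(3 + 4 - 2\right)} = \frac{1}{D + 5} = \frac{1}{5 + D}$)
$U{\left(p \right)} = - \frac{1}{134}$
$U{\left(K{\left(w{\left(2,1 \right)} \right)} \right)} + 37260 = - \frac{1}{134} + 37260 = \frac{4992839}{134}$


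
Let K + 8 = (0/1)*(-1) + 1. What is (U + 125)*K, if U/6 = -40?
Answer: 805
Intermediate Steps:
U = -240 (U = 6*(-40) = -240)
K = -7 (K = -8 + ((0/1)*(-1) + 1) = -8 + ((0*1)*(-1) + 1) = -8 + (0*(-1) + 1) = -8 + (0 + 1) = -8 + 1 = -7)
(U + 125)*K = (-240 + 125)*(-7) = -115*(-7) = 805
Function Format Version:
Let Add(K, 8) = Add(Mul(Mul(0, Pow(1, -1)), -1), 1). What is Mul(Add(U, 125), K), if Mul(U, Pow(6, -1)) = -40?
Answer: 805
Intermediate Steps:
U = -240 (U = Mul(6, -40) = -240)
K = -7 (K = Add(-8, Add(Mul(Mul(0, Pow(1, -1)), -1), 1)) = Add(-8, Add(Mul(Mul(0, 1), -1), 1)) = Add(-8, Add(Mul(0, -1), 1)) = Add(-8, Add(0, 1)) = Add(-8, 1) = -7)
Mul(Add(U, 125), K) = Mul(Add(-240, 125), -7) = Mul(-115, -7) = 805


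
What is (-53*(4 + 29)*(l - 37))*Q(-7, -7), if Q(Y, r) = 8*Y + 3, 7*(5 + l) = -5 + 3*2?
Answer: -27160221/7 ≈ -3.8800e+6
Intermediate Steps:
l = -34/7 (l = -5 + (-5 + 3*2)/7 = -5 + (-5 + 6)/7 = -5 + (⅐)*1 = -5 + ⅐ = -34/7 ≈ -4.8571)
Q(Y, r) = 3 + 8*Y
(-53*(4 + 29)*(l - 37))*Q(-7, -7) = (-53*(4 + 29)*(-34/7 - 37))*(3 + 8*(-7)) = (-1749*(-293)/7)*(3 - 56) = -53*(-9669/7)*(-53) = (512457/7)*(-53) = -27160221/7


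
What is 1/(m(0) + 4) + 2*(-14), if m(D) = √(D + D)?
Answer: -111/4 ≈ -27.750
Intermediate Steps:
m(D) = √2*√D (m(D) = √(2*D) = √2*√D)
1/(m(0) + 4) + 2*(-14) = 1/(√2*√0 + 4) + 2*(-14) = 1/(√2*0 + 4) - 28 = 1/(0 + 4) - 28 = 1/4 - 28 = ¼ - 28 = -111/4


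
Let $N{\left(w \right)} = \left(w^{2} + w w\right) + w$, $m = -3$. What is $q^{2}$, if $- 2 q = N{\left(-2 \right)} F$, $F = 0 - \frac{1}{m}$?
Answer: $1$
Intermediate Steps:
$N{\left(w \right)} = w + 2 w^{2}$ ($N{\left(w \right)} = \left(w^{2} + w^{2}\right) + w = 2 w^{2} + w = w + 2 w^{2}$)
$F = \frac{1}{3}$ ($F = 0 - \frac{1}{-3} = 0 - - \frac{1}{3} = 0 + \frac{1}{3} = \frac{1}{3} \approx 0.33333$)
$q = -1$ ($q = - \frac{- 2 \left(1 + 2 \left(-2\right)\right) \frac{1}{3}}{2} = - \frac{- 2 \left(1 - 4\right) \frac{1}{3}}{2} = - \frac{\left(-2\right) \left(-3\right) \frac{1}{3}}{2} = - \frac{6 \cdot \frac{1}{3}}{2} = \left(- \frac{1}{2}\right) 2 = -1$)
$q^{2} = \left(-1\right)^{2} = 1$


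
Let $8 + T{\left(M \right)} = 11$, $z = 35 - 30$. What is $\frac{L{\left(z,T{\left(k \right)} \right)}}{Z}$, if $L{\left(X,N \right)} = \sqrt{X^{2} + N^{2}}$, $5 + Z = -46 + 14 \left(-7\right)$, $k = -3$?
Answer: $- \frac{\sqrt{34}}{149} \approx -0.039134$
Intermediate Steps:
$z = 5$
$Z = -149$ ($Z = -5 + \left(-46 + 14 \left(-7\right)\right) = -5 - 144 = -149$)
$T{\left(M \right)} = 3$ ($T{\left(M \right)} = -8 + 11 = 3$)
$L{\left(X,N \right)} = \sqrt{N^{2} + X^{2}}$
$\frac{L{\left(z,T{\left(k \right)} \right)}}{Z} = \frac{\sqrt{3^{2} + 5^{2}}}{-149} = \sqrt{9 + 25} \left(- \frac{1}{149}\right) = \sqrt{34} \left(- \frac{1}{149}\right) = - \frac{\sqrt{34}}{149}$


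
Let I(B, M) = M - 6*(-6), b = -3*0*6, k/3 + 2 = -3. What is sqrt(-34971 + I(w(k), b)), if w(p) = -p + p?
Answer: I*sqrt(34935) ≈ 186.91*I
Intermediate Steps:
k = -15 (k = -6 + 3*(-3) = -6 - 9 = -15)
w(p) = 0
b = 0 (b = 0*6 = 0)
I(B, M) = 36 + M (I(B, M) = M + 36 = 36 + M)
sqrt(-34971 + I(w(k), b)) = sqrt(-34971 + (36 + 0)) = sqrt(-34971 + 36) = sqrt(-34935) = I*sqrt(34935)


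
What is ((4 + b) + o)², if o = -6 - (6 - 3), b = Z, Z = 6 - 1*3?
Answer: 4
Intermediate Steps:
Z = 3 (Z = 6 - 3 = 3)
b = 3
o = -9 (o = -6 - 1*3 = -6 - 3 = -9)
((4 + b) + o)² = ((4 + 3) - 9)² = (7 - 9)² = (-2)² = 4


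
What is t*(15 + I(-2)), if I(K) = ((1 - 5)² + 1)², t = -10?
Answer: -3040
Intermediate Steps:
I(K) = 289 (I(K) = ((-4)² + 1)² = (16 + 1)² = 17² = 289)
t*(15 + I(-2)) = -10*(15 + 289) = -10*304 = -3040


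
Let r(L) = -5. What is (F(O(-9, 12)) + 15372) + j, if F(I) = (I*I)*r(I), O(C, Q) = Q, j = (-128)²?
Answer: 31036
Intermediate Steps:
j = 16384
F(I) = -5*I² (F(I) = (I*I)*(-5) = I²*(-5) = -5*I²)
(F(O(-9, 12)) + 15372) + j = (-5*12² + 15372) + 16384 = (-5*144 + 15372) + 16384 = (-720 + 15372) + 16384 = 14652 + 16384 = 31036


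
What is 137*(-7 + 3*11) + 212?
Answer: 3774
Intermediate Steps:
137*(-7 + 3*11) + 212 = 137*(-7 + 33) + 212 = 137*26 + 212 = 3562 + 212 = 3774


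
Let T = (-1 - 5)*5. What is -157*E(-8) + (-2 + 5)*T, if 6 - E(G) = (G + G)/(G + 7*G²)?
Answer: -57074/55 ≈ -1037.7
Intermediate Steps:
T = -30 (T = -6*5 = -30)
E(G) = 6 - 2*G/(G + 7*G²) (E(G) = 6 - (G + G)/(G + 7*G²) = 6 - 2*G/(G + 7*G²))
-157*E(-8) + (-2 + 5)*T = -314*(2 + 21*(-8))/(1 + 7*(-8)) + (-2 + 5)*(-30) = -314*(2 - 168)/(1 - 56) + 3*(-30) = -314*(-166)/(-55) - 90 = -314*(-1)*(-166)/55 - 90 = -157*332/55 - 90 = -52124/55 - 90 = -57074/55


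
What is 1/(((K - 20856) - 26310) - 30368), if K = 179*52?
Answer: -1/68226 ≈ -1.4657e-5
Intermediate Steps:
K = 9308
1/(((K - 20856) - 26310) - 30368) = 1/(((9308 - 20856) - 26310) - 30368) = 1/((-11548 - 26310) - 30368) = 1/(-37858 - 30368) = 1/(-68226) = -1/68226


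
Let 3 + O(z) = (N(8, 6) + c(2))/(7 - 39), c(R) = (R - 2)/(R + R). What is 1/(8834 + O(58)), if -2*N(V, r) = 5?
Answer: 64/565189 ≈ 0.00011324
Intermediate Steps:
c(R) = (-2 + R)/(2*R) (c(R) = (-2 + R)/((2*R)) = (-2 + R)*(1/(2*R)) = (-2 + R)/(2*R))
N(V, r) = -5/2 (N(V, r) = -1/2*5 = -5/2)
O(z) = -187/64 (O(z) = -3 + (-5/2 + (1/2)*(-2 + 2)/2)/(7 - 39) = -3 + (-5/2 + (1/2)*(1/2)*0)/(-32) = -3 + (-5/2 + 0)*(-1/32) = -3 - 5/2*(-1/32) = -3 + 5/64 = -187/64)
1/(8834 + O(58)) = 1/(8834 - 187/64) = 1/(565189/64) = 64/565189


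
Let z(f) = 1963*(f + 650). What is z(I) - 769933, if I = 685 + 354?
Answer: 2545574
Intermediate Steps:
I = 1039
z(f) = 1275950 + 1963*f (z(f) = 1963*(650 + f) = 1275950 + 1963*f)
z(I) - 769933 = (1275950 + 1963*1039) - 769933 = (1275950 + 2039557) - 769933 = 3315507 - 769933 = 2545574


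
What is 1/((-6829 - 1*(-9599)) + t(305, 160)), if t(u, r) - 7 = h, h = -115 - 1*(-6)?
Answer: 1/2668 ≈ 0.00037481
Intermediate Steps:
h = -109 (h = -115 + 6 = -109)
t(u, r) = -102 (t(u, r) = 7 - 109 = -102)
1/((-6829 - 1*(-9599)) + t(305, 160)) = 1/((-6829 - 1*(-9599)) - 102) = 1/((-6829 + 9599) - 102) = 1/(2770 - 102) = 1/2668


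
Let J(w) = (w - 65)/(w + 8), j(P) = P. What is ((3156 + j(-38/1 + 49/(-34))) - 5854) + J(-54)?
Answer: -1069328/391 ≈ -2734.9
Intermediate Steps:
J(w) = (-65 + w)/(8 + w)
((3156 + j(-38/1 + 49/(-34))) - 5854) + J(-54) = ((3156 + (-38/1 + 49/(-34))) - 5854) + (-65 - 54)/(8 - 54) = ((3156 + (-38*1 + 49*(-1/34))) - 5854) - 119/(-46) = ((3156 + (-38 - 49/34)) - 5854) - 1/46*(-119) = ((3156 - 1341/34) - 5854) + 119/46 = (105963/34 - 5854) + 119/46 = -93073/34 + 119/46 = -1069328/391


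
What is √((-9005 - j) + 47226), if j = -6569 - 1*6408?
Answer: √51198 ≈ 226.27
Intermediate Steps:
j = -12977 (j = -6569 - 6408 = -12977)
√((-9005 - j) + 47226) = √((-9005 - 1*(-12977)) + 47226) = √((-9005 + 12977) + 47226) = √(3972 + 47226) = √51198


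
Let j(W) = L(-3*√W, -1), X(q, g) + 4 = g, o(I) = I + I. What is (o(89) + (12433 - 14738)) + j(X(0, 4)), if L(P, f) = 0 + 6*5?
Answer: -2097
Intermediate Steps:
o(I) = 2*I
X(q, g) = -4 + g
L(P, f) = 30 (L(P, f) = 0 + 30 = 30)
j(W) = 30
(o(89) + (12433 - 14738)) + j(X(0, 4)) = (2*89 + (12433 - 14738)) + 30 = (178 - 2305) + 30 = -2127 + 30 = -2097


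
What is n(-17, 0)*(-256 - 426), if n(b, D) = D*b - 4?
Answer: 2728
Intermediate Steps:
n(b, D) = -4 + D*b
n(-17, 0)*(-256 - 426) = (-4 + 0*(-17))*(-256 - 426) = (-4 + 0)*(-682) = -4*(-682) = 2728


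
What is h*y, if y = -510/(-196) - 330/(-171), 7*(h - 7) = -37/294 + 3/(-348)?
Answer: 21093850325/666767304 ≈ 31.636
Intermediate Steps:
h = 833255/119364 (h = 7 + (-37/294 + 3/(-348))/7 = 7 + (-37*1/294 + 3*(-1/348))/7 = 7 + (-37/294 - 1/116)/7 = 7 + (1/7)*(-2293/17052) = 7 - 2293/119364 = 833255/119364 ≈ 6.9808)
y = 25315/5586 (y = -510*(-1/196) - 330*(-1/171) = 255/98 + 110/57 = 25315/5586 ≈ 4.5319)
h*y = (833255/119364)*(25315/5586) = 21093850325/666767304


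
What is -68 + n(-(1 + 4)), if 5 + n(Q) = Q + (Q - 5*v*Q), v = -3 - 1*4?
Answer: -258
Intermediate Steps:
v = -7 (v = -3 - 4 = -7)
n(Q) = -5 + 37*Q (n(Q) = -5 + (Q + (Q - (-35)*Q)) = -5 + (Q + (Q + 35*Q)) = -5 + (Q + 36*Q) = -5 + 37*Q)
-68 + n(-(1 + 4)) = -68 + (-5 + 37*(-(1 + 4))) = -68 + (-5 + 37*(-1*5)) = -68 + (-5 + 37*(-5)) = -68 + (-5 - 185) = -68 - 190 = -258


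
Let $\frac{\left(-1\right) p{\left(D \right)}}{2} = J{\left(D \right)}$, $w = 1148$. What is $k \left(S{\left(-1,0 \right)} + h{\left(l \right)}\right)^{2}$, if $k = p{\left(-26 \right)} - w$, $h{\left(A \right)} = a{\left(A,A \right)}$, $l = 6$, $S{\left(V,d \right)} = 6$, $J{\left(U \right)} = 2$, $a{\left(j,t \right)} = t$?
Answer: $-165888$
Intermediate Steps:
$p{\left(D \right)} = -4$ ($p{\left(D \right)} = \left(-2\right) 2 = -4$)
$h{\left(A \right)} = A$
$k = -1152$ ($k = -4 - 1148 = -1152$)
$k \left(S{\left(-1,0 \right)} + h{\left(l \right)}\right)^{2} = - 1152 \left(6 + 6\right)^{2} = - 1152 \cdot 12^{2} = \left(-1152\right) 144 = -165888$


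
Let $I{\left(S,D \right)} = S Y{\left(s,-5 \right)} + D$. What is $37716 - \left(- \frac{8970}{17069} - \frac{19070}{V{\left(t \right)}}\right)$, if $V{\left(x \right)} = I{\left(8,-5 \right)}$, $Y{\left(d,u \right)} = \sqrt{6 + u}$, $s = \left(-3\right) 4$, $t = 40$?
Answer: $\frac{173604304}{3939} \approx 44073.0$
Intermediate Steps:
$s = -12$
$I{\left(S,D \right)} = D + S$ ($I{\left(S,D \right)} = S \sqrt{6 - 5} + D = S \sqrt{1} + D = S 1 + D = S + D = D + S$)
$V{\left(x \right)} = 3$ ($V{\left(x \right)} = -5 + 8 = 3$)
$37716 - \left(- \frac{8970}{17069} - \frac{19070}{V{\left(t \right)}}\right) = 37716 - \left(- \frac{8970}{17069} - \frac{19070}{3}\right) = 37716 - \left(\left(-8970\right) \frac{1}{17069} - \frac{19070}{3}\right) = 37716 - \left(- \frac{690}{1313} - \frac{19070}{3}\right) = 37716 - - \frac{25040980}{3939} = 37716 + \frac{25040980}{3939} = \frac{173604304}{3939}$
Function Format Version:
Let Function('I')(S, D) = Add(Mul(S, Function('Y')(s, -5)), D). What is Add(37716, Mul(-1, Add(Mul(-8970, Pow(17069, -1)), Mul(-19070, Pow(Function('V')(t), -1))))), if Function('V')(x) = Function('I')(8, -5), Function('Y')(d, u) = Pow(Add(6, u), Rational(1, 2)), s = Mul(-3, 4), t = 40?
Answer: Rational(173604304, 3939) ≈ 44073.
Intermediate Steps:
s = -12
Function('I')(S, D) = Add(D, S) (Function('I')(S, D) = Add(Mul(S, Pow(Add(6, -5), Rational(1, 2))), D) = Add(Mul(S, Pow(1, Rational(1, 2))), D) = Add(Mul(S, 1), D) = Add(S, D) = Add(D, S))
Function('V')(x) = 3 (Function('V')(x) = Add(-5, 8) = 3)
Add(37716, Mul(-1, Add(Mul(-8970, Pow(17069, -1)), Mul(-19070, Pow(Function('V')(t), -1))))) = Add(37716, Mul(-1, Add(Mul(-8970, Pow(17069, -1)), Mul(-19070, Pow(3, -1))))) = Add(37716, Mul(-1, Add(Mul(-8970, Rational(1, 17069)), Mul(-19070, Rational(1, 3))))) = Add(37716, Mul(-1, Add(Rational(-690, 1313), Rational(-19070, 3)))) = Add(37716, Mul(-1, Rational(-25040980, 3939))) = Add(37716, Rational(25040980, 3939)) = Rational(173604304, 3939)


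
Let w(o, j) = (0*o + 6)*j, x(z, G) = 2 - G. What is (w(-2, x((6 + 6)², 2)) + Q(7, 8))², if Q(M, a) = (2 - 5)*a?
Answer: 576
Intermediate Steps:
Q(M, a) = -3*a
w(o, j) = 6*j (w(o, j) = (0 + 6)*j = 6*j)
(w(-2, x((6 + 6)², 2)) + Q(7, 8))² = (6*(2 - 1*2) - 3*8)² = (6*(2 - 2) - 24)² = (6*0 - 24)² = (0 - 24)² = (-24)² = 576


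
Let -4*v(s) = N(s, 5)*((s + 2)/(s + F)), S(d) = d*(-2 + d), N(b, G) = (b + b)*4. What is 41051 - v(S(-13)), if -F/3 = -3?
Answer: 1408539/34 ≈ 41428.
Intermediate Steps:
F = 9 (F = -3*(-3) = 9)
N(b, G) = 8*b (N(b, G) = (2*b)*4 = 8*b)
v(s) = -2*s*(2 + s)/(9 + s) (v(s) = -8*s*(s + 2)/(s + 9)/4 = -8*s*(2 + s)/(9 + s)/4 = -2*s*(2 + s)/(9 + s))
41051 - v(S(-13)) = 41051 - (-2)*(-13*(-2 - 13))*(2 - 13*(-2 - 13))/(9 - 13*(-2 - 13)) = 41051 - (-2)*(-13*(-15))*(2 - 13*(-15))/(9 - 13*(-15)) = 41051 - (-2)*195*(2 + 195)/(9 + 195) = 41051 - (-2)*195*197/204 = 41051 - 1*(-12805/34) = 41051 + 12805/34 = 1408539/34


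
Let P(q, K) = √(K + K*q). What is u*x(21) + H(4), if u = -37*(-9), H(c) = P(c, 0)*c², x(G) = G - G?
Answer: 0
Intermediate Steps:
x(G) = 0
H(c) = 0 (H(c) = √(0*(1 + c))*c² = √0*c² = 0*c² = 0)
u = 333
u*x(21) + H(4) = 333*0 + 0 = 0 + 0 = 0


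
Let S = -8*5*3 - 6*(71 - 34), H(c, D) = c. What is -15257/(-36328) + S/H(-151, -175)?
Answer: 775157/288712 ≈ 2.6849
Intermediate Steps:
S = -342 (S = -40*3 - 6*37 = -120 - 1*222 = -120 - 222 = -342)
-15257/(-36328) + S/H(-151, -175) = -15257/(-36328) - 342/(-151) = -15257*(-1/36328) - 342*(-1/151) = 803/1912 + 342/151 = 775157/288712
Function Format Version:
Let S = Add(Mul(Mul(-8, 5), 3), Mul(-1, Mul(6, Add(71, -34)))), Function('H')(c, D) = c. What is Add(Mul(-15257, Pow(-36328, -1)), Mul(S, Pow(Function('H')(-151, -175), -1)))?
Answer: Rational(775157, 288712) ≈ 2.6849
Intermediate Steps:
S = -342 (S = Add(Mul(-40, 3), Mul(-1, Mul(6, 37))) = Add(-120, Mul(-1, 222)) = Add(-120, -222) = -342)
Add(Mul(-15257, Pow(-36328, -1)), Mul(S, Pow(Function('H')(-151, -175), -1))) = Add(Mul(-15257, Pow(-36328, -1)), Mul(-342, Pow(-151, -1))) = Add(Mul(-15257, Rational(-1, 36328)), Mul(-342, Rational(-1, 151))) = Add(Rational(803, 1912), Rational(342, 151)) = Rational(775157, 288712)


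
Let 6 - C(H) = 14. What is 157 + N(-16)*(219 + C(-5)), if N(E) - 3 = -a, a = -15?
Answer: 3955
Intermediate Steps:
C(H) = -8 (C(H) = 6 - 1*14 = 6 - 14 = -8)
N(E) = 18 (N(E) = 3 - 1*(-15) = 3 + 15 = 18)
157 + N(-16)*(219 + C(-5)) = 157 + 18*(219 - 8) = 157 + 18*211 = 157 + 3798 = 3955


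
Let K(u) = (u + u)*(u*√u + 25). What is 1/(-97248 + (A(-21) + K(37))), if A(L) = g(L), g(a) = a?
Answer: -95419/8827409733 - 2738*√37/8827409733 ≈ -1.2696e-5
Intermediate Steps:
K(u) = 2*u*(25 + u^(3/2)) (K(u) = (2*u)*(u^(3/2) + 25) = (2*u)*(25 + u^(3/2)) = 2*u*(25 + u^(3/2)))
A(L) = L
1/(-97248 + (A(-21) + K(37))) = 1/(-97248 + (-21 + (2*37^(5/2) + 50*37))) = 1/(-97248 + (-21 + (2*(1369*√37) + 1850))) = 1/(-97248 + (-21 + (2738*√37 + 1850))) = 1/(-97248 + (-21 + (1850 + 2738*√37))) = 1/(-97248 + (1829 + 2738*√37)) = 1/(-95419 + 2738*√37)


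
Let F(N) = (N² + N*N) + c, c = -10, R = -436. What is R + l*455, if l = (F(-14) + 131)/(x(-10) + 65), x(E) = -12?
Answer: 210307/53 ≈ 3968.1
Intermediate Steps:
F(N) = -10 + 2*N² (F(N) = (N² + N*N) - 10 = (N² + N²) - 10 = 2*N² - 10 = -10 + 2*N²)
l = 513/53 (l = ((-10 + 2*(-14)²) + 131)/(-12 + 65) = ((-10 + 2*196) + 131)/53 = ((-10 + 392) + 131)*(1/53) = (382 + 131)*(1/53) = 513*(1/53) = 513/53 ≈ 9.6792)
R + l*455 = -436 + (513/53)*455 = -436 + 233415/53 = 210307/53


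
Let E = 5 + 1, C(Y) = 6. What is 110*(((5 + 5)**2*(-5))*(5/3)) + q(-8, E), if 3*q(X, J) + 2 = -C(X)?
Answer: -275008/3 ≈ -91669.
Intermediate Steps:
E = 6
q(X, J) = -8/3 (q(X, J) = -2/3 + (-1*6)/3 = -2/3 + (1/3)*(-6) = -2/3 - 2 = -8/3)
110*(((5 + 5)**2*(-5))*(5/3)) + q(-8, E) = 110*(((5 + 5)**2*(-5))*(5/3)) - 8/3 = 110*((10**2*(-5))*(5*(1/3))) - 8/3 = 110*((100*(-5))*(5/3)) - 8/3 = 110*(-500*5/3) - 8/3 = 110*(-2500/3) - 8/3 = -275000/3 - 8/3 = -275008/3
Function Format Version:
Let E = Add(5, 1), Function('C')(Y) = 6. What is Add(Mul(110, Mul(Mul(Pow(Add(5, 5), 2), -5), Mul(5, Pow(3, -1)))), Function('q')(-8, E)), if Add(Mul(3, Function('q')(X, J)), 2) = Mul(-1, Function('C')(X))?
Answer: Rational(-275008, 3) ≈ -91669.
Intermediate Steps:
E = 6
Function('q')(X, J) = Rational(-8, 3) (Function('q')(X, J) = Add(Rational(-2, 3), Mul(Rational(1, 3), Mul(-1, 6))) = Add(Rational(-2, 3), Mul(Rational(1, 3), -6)) = Add(Rational(-2, 3), -2) = Rational(-8, 3))
Add(Mul(110, Mul(Mul(Pow(Add(5, 5), 2), -5), Mul(5, Pow(3, -1)))), Function('q')(-8, E)) = Add(Mul(110, Mul(Mul(Pow(Add(5, 5), 2), -5), Mul(5, Pow(3, -1)))), Rational(-8, 3)) = Add(Mul(110, Mul(Mul(Pow(10, 2), -5), Mul(5, Rational(1, 3)))), Rational(-8, 3)) = Add(Mul(110, Mul(Mul(100, -5), Rational(5, 3))), Rational(-8, 3)) = Add(Mul(110, Mul(-500, Rational(5, 3))), Rational(-8, 3)) = Add(Mul(110, Rational(-2500, 3)), Rational(-8, 3)) = Add(Rational(-275000, 3), Rational(-8, 3)) = Rational(-275008, 3)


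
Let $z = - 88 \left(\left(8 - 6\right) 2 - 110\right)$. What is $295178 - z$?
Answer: $285850$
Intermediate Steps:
$z = 9328$ ($z = - 88 \left(2 \cdot 2 - 110\right) = - 88 \left(4 - 110\right) = \left(-88\right) \left(-106\right) = 9328$)
$295178 - z = 295178 - 9328 = 285850$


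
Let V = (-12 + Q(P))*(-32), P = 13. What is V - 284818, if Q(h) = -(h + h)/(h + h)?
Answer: -284402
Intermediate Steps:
Q(h) = -1 (Q(h) = -2*h/(2*h) = -2*h*1/(2*h) = -1*1 = -1)
V = 416 (V = (-12 - 1)*(-32) = -13*(-32) = 416)
V - 284818 = 416 - 284818 = -284402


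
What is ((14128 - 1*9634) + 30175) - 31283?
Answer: 3386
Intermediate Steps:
((14128 - 1*9634) + 30175) - 31283 = ((14128 - 9634) + 30175) - 31283 = (4494 + 30175) - 31283 = 34669 - 31283 = 3386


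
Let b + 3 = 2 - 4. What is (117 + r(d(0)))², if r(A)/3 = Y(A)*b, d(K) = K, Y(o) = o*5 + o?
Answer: 13689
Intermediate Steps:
Y(o) = 6*o (Y(o) = 5*o + o = 6*o)
b = -5 (b = -3 + (2 - 4) = -3 - 2 = -5)
r(A) = -90*A (r(A) = 3*((6*A)*(-5)) = 3*(-30*A) = -90*A)
(117 + r(d(0)))² = (117 - 90*0)² = (117 + 0)² = 117² = 13689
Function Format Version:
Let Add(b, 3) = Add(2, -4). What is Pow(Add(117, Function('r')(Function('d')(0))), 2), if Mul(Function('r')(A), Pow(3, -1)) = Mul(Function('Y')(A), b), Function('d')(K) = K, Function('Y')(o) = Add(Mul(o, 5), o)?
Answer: 13689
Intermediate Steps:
Function('Y')(o) = Mul(6, o) (Function('Y')(o) = Add(Mul(5, o), o) = Mul(6, o))
b = -5 (b = Add(-3, Add(2, -4)) = Add(-3, -2) = -5)
Function('r')(A) = Mul(-90, A) (Function('r')(A) = Mul(3, Mul(Mul(6, A), -5)) = Mul(3, Mul(-30, A)) = Mul(-90, A))
Pow(Add(117, Function('r')(Function('d')(0))), 2) = Pow(Add(117, Mul(-90, 0)), 2) = Pow(Add(117, 0), 2) = Pow(117, 2) = 13689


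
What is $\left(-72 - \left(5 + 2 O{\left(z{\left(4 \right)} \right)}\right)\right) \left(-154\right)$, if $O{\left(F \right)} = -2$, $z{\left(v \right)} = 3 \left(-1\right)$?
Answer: $11242$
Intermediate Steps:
$z{\left(v \right)} = -3$
$\left(-72 - \left(5 + 2 O{\left(z{\left(4 \right)} \right)}\right)\right) \left(-154\right) = \left(-72 - 1\right) \left(-154\right) = \left(-73\right) \left(-154\right) = 11242$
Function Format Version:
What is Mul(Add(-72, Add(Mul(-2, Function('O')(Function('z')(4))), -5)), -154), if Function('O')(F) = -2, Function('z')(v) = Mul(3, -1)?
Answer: 11242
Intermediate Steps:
Function('z')(v) = -3
Mul(Add(-72, Add(Mul(-2, Function('O')(Function('z')(4))), -5)), -154) = Mul(Add(-72, Add(Mul(-2, -2), -5)), -154) = Mul(Add(-72, Add(4, -5)), -154) = Mul(Add(-72, -1), -154) = Mul(-73, -154) = 11242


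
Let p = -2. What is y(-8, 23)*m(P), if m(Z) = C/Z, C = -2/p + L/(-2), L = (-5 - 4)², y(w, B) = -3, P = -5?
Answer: -237/10 ≈ -23.700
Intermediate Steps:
L = 81 (L = (-9)² = 81)
C = -79/2 (C = -2/(-2) + 81/(-2) = -2*(-½) + 81*(-½) = 1 - 81/2 = -79/2 ≈ -39.500)
m(Z) = -79/(2*Z)
y(-8, 23)*m(P) = -(-237)/(2*(-5)) = -(-237)*(-1)/(2*5) = -3*79/10 = -237/10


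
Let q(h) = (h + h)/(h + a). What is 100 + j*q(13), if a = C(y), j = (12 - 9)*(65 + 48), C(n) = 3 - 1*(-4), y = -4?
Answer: 5407/10 ≈ 540.70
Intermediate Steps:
C(n) = 7 (C(n) = 3 + 4 = 7)
j = 339 (j = 3*113 = 339)
a = 7
q(h) = 2*h/(7 + h) (q(h) = (h + h)/(h + 7) = (2*h)/(7 + h) = 2*h/(7 + h))
100 + j*q(13) = 100 + 339*(2*13/(7 + 13)) = 100 + 339*(2*13/20) = 100 + 339*(2*13*(1/20)) = 100 + 339*(13/10) = 100 + 4407/10 = 5407/10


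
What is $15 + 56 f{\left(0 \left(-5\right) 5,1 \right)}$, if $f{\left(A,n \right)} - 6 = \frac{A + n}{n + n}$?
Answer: $379$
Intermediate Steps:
$f{\left(A,n \right)} = 6 + \frac{A + n}{2 n}$ ($f{\left(A,n \right)} = 6 + \frac{A + n}{n + n} = 6 + \frac{A + n}{2 n}$)
$15 + 56 f{\left(0 \left(-5\right) 5,1 \right)} = 15 + 56 \frac{0 \left(-5\right) 5 + 13 \cdot 1}{2 \cdot 1} = 15 + 56 \cdot \frac{1}{2} \cdot 1 \left(0 \cdot 5 + 13\right) = 15 + 56 \cdot \frac{1}{2} \cdot 1 \left(0 + 13\right) = 15 + 56 \cdot \frac{1}{2} \cdot 1 \cdot 13 = 15 + 56 \cdot \frac{13}{2} = 15 + 364 = 379$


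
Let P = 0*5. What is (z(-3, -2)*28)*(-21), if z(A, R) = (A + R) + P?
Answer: 2940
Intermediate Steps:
P = 0
z(A, R) = A + R (z(A, R) = (A + R) + 0 = A + R)
(z(-3, -2)*28)*(-21) = ((-3 - 2)*28)*(-21) = -5*28*(-21) = -140*(-21) = 2940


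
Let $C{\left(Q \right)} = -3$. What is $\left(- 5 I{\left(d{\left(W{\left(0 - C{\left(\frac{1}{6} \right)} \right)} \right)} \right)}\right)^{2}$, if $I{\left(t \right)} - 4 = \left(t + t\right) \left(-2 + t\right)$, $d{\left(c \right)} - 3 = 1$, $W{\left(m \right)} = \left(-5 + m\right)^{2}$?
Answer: $10000$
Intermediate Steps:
$d{\left(c \right)} = 4$ ($d{\left(c \right)} = 3 + 1 = 4$)
$I{\left(t \right)} = 4 + 2 t \left(-2 + t\right)$ ($I{\left(t \right)} = 4 + \left(t + t\right) \left(-2 + t\right) = 4 + 2 t \left(-2 + t\right)$)
$\left(- 5 I{\left(d{\left(W{\left(0 - C{\left(\frac{1}{6} \right)} \right)} \right)} \right)}\right)^{2} = \left(- 5 \left(4 - 16 + 2 \cdot 4^{2}\right)\right)^{2} = \left(- 5 \left(4 - 16 + 2 \cdot 16\right)\right)^{2} = \left(- 5 \left(4 - 16 + 32\right)\right)^{2} = \left(\left(-5\right) 20\right)^{2} = \left(-100\right)^{2} = 10000$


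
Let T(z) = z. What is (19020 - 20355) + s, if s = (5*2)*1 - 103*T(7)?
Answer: -2046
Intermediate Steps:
s = -711 (s = (5*2)*1 - 103*7 = 10*1 - 721 = 10 - 721 = -711)
(19020 - 20355) + s = (19020 - 20355) - 711 = -1335 - 711 = -2046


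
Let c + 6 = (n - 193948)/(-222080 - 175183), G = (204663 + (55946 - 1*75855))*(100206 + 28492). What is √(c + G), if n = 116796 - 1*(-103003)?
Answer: √416945579762201073169/132421 ≈ 1.5420e+5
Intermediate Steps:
n = 219799 (n = 116796 + 103003 = 219799)
G = 23777470292 (G = (204663 + (55946 - 75855))*128698 = (204663 - 19909)*128698 = 184754*128698 = 23777470292)
c = -803143/132421 (c = -6 + (219799 - 193948)/(-222080 - 175183) = -6 + 25851/(-397263) = -6 + 25851*(-1/397263) = -6 - 8617/132421 = -803143/132421 ≈ -6.0651)
√(c + G) = √(-803143/132421 + 23777470292) = √(3148636392733789/132421) = √416945579762201073169/132421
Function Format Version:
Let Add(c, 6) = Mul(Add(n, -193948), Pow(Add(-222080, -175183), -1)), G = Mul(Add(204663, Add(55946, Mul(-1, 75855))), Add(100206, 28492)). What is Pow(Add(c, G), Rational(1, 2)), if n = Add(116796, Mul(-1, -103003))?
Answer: Mul(Rational(1, 132421), Pow(416945579762201073169, Rational(1, 2))) ≈ 1.5420e+5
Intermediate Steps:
n = 219799 (n = Add(116796, 103003) = 219799)
G = 23777470292 (G = Mul(Add(204663, Add(55946, -75855)), 128698) = Mul(Add(204663, -19909), 128698) = Mul(184754, 128698) = 23777470292)
c = Rational(-803143, 132421) (c = Add(-6, Mul(Add(219799, -193948), Pow(Add(-222080, -175183), -1))) = Add(-6, Mul(25851, Pow(-397263, -1))) = Add(-6, Mul(25851, Rational(-1, 397263))) = Add(-6, Rational(-8617, 132421)) = Rational(-803143, 132421) ≈ -6.0651)
Pow(Add(c, G), Rational(1, 2)) = Pow(Add(Rational(-803143, 132421), 23777470292), Rational(1, 2)) = Pow(Rational(3148636392733789, 132421), Rational(1, 2)) = Mul(Rational(1, 132421), Pow(416945579762201073169, Rational(1, 2)))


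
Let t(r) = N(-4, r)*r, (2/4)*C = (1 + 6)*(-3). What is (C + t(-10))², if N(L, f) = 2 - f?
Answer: 26244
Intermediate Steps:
C = -42 (C = 2*((1 + 6)*(-3)) = 2*(7*(-3)) = 2*(-21) = -42)
t(r) = r*(2 - r) (t(r) = (2 - r)*r = r*(2 - r))
(C + t(-10))² = (-42 - 10*(2 - 1*(-10)))² = (-42 - 10*(2 + 10))² = (-42 - 10*12)² = (-42 - 120)² = (-162)² = 26244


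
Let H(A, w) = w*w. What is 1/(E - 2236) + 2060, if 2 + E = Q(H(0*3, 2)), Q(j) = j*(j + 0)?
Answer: 4577319/2222 ≈ 2060.0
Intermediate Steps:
H(A, w) = w²
Q(j) = j² (Q(j) = j*j = j²)
E = 14 (E = -2 + (2²)² = -2 + 4² = -2 + 16 = 14)
1/(E - 2236) + 2060 = 1/(14 - 2236) + 2060 = 1/(-2222) + 2060 = -1/2222 + 2060 = 4577319/2222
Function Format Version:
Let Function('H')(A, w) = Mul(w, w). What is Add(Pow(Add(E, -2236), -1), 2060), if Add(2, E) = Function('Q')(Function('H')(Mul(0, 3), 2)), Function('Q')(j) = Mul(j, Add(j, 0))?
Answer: Rational(4577319, 2222) ≈ 2060.0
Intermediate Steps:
Function('H')(A, w) = Pow(w, 2)
Function('Q')(j) = Pow(j, 2) (Function('Q')(j) = Mul(j, j) = Pow(j, 2))
E = 14 (E = Add(-2, Pow(Pow(2, 2), 2)) = Add(-2, Pow(4, 2)) = Add(-2, 16) = 14)
Add(Pow(Add(E, -2236), -1), 2060) = Add(Pow(Add(14, -2236), -1), 2060) = Add(Pow(-2222, -1), 2060) = Add(Rational(-1, 2222), 2060) = Rational(4577319, 2222)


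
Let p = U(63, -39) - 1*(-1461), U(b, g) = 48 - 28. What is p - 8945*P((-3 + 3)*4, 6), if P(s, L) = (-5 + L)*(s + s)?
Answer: 1481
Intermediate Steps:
U(b, g) = 20
P(s, L) = 2*s*(-5 + L) (P(s, L) = (-5 + L)*(2*s) = 2*s*(-5 + L))
p = 1481 (p = 20 - 1*(-1461) = 20 + 1461 = 1481)
p - 8945*P((-3 + 3)*4, 6) = 1481 - 17890*(-3 + 3)*4*(-5 + 6) = 1481 - 17890*0*4 = 1481 - 17890*0 = 1481 - 8945*0 = 1481 + 0 = 1481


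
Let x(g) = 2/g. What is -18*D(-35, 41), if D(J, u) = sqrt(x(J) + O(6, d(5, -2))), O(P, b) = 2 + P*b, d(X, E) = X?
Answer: -18*sqrt(39130)/35 ≈ -101.73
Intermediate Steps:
D(J, u) = sqrt(32 + 2/J) (D(J, u) = sqrt(2/J + (2 + 6*5)) = sqrt(2/J + (2 + 30)) = sqrt(2/J + 32) = sqrt(32 + 2/J))
-18*D(-35, 41) = -18*sqrt(32 + 2/(-35)) = -18*sqrt(32 + 2*(-1/35)) = -18*sqrt(32 - 2/35) = -18*sqrt(39130)/35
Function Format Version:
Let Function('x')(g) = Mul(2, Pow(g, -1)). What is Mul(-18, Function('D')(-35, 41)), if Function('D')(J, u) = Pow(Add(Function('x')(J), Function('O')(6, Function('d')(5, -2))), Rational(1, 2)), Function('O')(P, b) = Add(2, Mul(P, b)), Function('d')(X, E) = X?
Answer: Mul(Rational(-18, 35), Pow(39130, Rational(1, 2))) ≈ -101.73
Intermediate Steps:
Function('D')(J, u) = Pow(Add(32, Mul(2, Pow(J, -1))), Rational(1, 2)) (Function('D')(J, u) = Pow(Add(Mul(2, Pow(J, -1)), Add(2, Mul(6, 5))), Rational(1, 2)) = Pow(Add(Mul(2, Pow(J, -1)), Add(2, 30)), Rational(1, 2)) = Pow(Add(Mul(2, Pow(J, -1)), 32), Rational(1, 2)) = Pow(Add(32, Mul(2, Pow(J, -1))), Rational(1, 2)))
Mul(-18, Function('D')(-35, 41)) = Mul(-18, Pow(Add(32, Mul(2, Pow(-35, -1))), Rational(1, 2))) = Mul(-18, Pow(Add(32, Mul(2, Rational(-1, 35))), Rational(1, 2))) = Mul(-18, Pow(Add(32, Rational(-2, 35)), Rational(1, 2))) = Mul(-18, Pow(Rational(1118, 35), Rational(1, 2))) = Mul(-18, Mul(Rational(1, 35), Pow(39130, Rational(1, 2)))) = Mul(Rational(-18, 35), Pow(39130, Rational(1, 2)))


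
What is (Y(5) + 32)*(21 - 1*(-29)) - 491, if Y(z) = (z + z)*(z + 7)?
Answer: 7109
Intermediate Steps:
Y(z) = 2*z*(7 + z) (Y(z) = (2*z)*(7 + z) = 2*z*(7 + z))
(Y(5) + 32)*(21 - 1*(-29)) - 491 = (2*5*(7 + 5) + 32)*(21 - 1*(-29)) - 491 = (2*5*12 + 32)*(21 + 29) - 491 = (120 + 32)*50 - 491 = 152*50 - 491 = 7600 - 491 = 7109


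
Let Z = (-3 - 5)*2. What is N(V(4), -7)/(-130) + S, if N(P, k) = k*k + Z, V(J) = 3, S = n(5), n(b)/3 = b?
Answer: 1917/130 ≈ 14.746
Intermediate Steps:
n(b) = 3*b
Z = -16 (Z = -8*2 = -16)
S = 15 (S = 3*5 = 15)
N(P, k) = -16 + k**2 (N(P, k) = k*k - 16 = k**2 - 16 = -16 + k**2)
N(V(4), -7)/(-130) + S = (-16 + (-7)**2)/(-130) + 15 = -(-16 + 49)/130 + 15 = -1/130*33 + 15 = -33/130 + 15 = 1917/130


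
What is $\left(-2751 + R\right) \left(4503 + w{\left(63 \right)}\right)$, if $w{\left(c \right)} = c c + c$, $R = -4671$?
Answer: $-63346770$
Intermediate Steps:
$w{\left(c \right)} = c + c^{2}$ ($w{\left(c \right)} = c^{2} + c = c + c^{2}$)
$\left(-2751 + R\right) \left(4503 + w{\left(63 \right)}\right) = \left(-2751 - 4671\right) \left(4503 + 63 \left(1 + 63\right)\right) = - 7422 \left(4503 + 63 \cdot 64\right) = - 7422 \left(4503 + 4032\right) = \left(-7422\right) 8535 = -63346770$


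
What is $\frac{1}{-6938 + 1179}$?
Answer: $- \frac{1}{5759} \approx -0.00017364$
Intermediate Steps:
$\frac{1}{-6938 + 1179} = \frac{1}{-5759} = - \frac{1}{5759}$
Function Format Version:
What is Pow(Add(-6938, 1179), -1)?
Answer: Rational(-1, 5759) ≈ -0.00017364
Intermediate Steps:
Pow(Add(-6938, 1179), -1) = Pow(-5759, -1) = Rational(-1, 5759)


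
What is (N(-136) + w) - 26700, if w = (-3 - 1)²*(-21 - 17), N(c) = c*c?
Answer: -8812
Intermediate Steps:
N(c) = c²
w = -608 (w = (-4)²*(-38) = 16*(-38) = -608)
(N(-136) + w) - 26700 = ((-136)² - 608) - 26700 = (18496 - 608) - 26700 = 17888 - 26700 = -8812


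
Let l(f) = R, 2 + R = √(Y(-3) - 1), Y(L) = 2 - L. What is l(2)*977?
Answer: 0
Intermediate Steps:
R = 0 (R = -2 + √((2 - 1*(-3)) - 1) = -2 + √((2 + 3) - 1) = -2 + √(5 - 1) = -2 + √4 = -2 + 2 = 0)
l(f) = 0
l(2)*977 = 0*977 = 0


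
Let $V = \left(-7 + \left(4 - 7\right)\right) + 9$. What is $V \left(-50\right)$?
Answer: $50$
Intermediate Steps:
$V = -1$ ($V = \left(-7 + \left(4 - 7\right)\right) + 9 = \left(-7 - 3\right) + 9 = -10 + 9 = -1$)
$V \left(-50\right) = \left(-1\right) \left(-50\right) = 50$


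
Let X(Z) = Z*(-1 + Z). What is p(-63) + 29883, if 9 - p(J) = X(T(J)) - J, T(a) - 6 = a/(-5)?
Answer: 737541/25 ≈ 29502.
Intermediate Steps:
T(a) = 6 - a/5 (T(a) = 6 + a/(-5) = 6 + a*(-1/5) = 6 - a/5)
p(J) = 9 + J - (5 - J/5)*(6 - J/5) (p(J) = 9 - ((6 - J/5)*(-1 + (6 - J/5)) - J) = 9 - ((6 - J/5)*(5 - J/5) - J) = 9 - ((5 - J/5)*(6 - J/5) - J) = 9 - (-J + (5 - J/5)*(6 - J/5)) = 9 + (J - (5 - J/5)*(6 - J/5)) = 9 + J - (5 - J/5)*(6 - J/5))
p(-63) + 29883 = (-21 - 1/25*(-63)**2 + (16/5)*(-63)) + 29883 = (-21 - 1/25*3969 - 1008/5) + 29883 = (-21 - 3969/25 - 1008/5) + 29883 = -9534/25 + 29883 = 737541/25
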